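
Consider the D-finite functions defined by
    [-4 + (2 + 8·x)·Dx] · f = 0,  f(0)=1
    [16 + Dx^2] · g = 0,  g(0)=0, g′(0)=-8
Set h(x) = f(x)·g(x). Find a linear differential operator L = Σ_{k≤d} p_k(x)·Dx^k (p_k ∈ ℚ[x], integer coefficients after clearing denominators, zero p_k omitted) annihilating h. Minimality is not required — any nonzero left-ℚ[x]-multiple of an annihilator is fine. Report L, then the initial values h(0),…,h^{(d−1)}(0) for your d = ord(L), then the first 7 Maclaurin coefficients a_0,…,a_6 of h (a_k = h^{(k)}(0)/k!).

f: a_k = 1, 2, -2, 4, -10, 28, -84, …
g: a_k = 0, -8, 0, 64/3, 0, -256/15, 0, …
f·g: L₀ = L_f ⊗_s L_g, ord ≤ 1·2.
L = (28 + 128·x + 256·x^2) + (-4 - 16·x)·Dx + (1 + 8·x + 16·x^2)·Dx^2  (order 2).
h: a_k = 0, -8, -16, 112/3, 32/3, 304/15, -864/5, …
ICs: h(0) = 0, h′(0) = -8.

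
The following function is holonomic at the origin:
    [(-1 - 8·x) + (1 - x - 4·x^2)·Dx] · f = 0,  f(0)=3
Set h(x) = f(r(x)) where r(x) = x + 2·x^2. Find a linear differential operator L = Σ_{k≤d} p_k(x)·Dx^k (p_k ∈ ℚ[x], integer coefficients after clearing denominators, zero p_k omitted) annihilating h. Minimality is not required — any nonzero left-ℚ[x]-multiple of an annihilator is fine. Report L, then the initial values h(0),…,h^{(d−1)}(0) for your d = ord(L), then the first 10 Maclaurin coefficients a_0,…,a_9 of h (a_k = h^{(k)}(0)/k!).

f: a_k = 3, 3, 15, 27, 87, 195, 543, 1323, 3495, 8787, …
f∘r: x↦r, Dx↦Dx/r' in L_f ⇒ L₀.
L = (1 + 12·x + 48·x^2 + 64·x^3) + (-1 + x + 6·x^2 + 16·x^3 + 16·x^4)·Dx  (order 1).
h: a_k = 3, 3, 21, 87, 309, 1215, 4797, 18423, 71589, 278319, …
ICs: h(0) = 3.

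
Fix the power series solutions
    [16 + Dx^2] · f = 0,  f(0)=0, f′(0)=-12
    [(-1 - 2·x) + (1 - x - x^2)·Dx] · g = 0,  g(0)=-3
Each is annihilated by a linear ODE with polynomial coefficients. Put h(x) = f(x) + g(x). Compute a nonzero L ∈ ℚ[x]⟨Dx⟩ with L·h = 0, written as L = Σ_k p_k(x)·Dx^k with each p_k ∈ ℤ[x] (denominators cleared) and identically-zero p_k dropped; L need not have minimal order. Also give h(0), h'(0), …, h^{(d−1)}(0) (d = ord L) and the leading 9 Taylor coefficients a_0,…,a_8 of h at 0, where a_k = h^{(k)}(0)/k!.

f: a_k = 0, -12, 0, 32, 0, -128/5, 0, 1024/105, 0, …
g: a_k = -3, -3, -6, -9, -15, -24, -39, -63, -102, …
Weyl lclm of L_f,L_g ⇒ L₀ (ord ≤ 3).
L = (-272 - 384·x + 352·x^2 - 192·x^3 - 640·x^4 - 256·x^5) + (160 - 368·x - 32·x^2 + 544·x^3 - 48·x^4 - 384·x^5 - 128·x^6)·Dx + (-17 - 24·x + 22·x^2 - 12·x^3 - 40·x^4 - 16·x^5)·Dx^2 + (10 - 23·x - 2·x^2 + 34·x^3 - 3·x^4 - 24·x^5 - 8·x^6)·Dx^3  (order 3).
h: a_k = -3, -15, -6, 23, -15, -248/5, -39, -5591/105, -102, …
ICs: h(0) = -3, h′(0) = -15, h′′(0) = -12.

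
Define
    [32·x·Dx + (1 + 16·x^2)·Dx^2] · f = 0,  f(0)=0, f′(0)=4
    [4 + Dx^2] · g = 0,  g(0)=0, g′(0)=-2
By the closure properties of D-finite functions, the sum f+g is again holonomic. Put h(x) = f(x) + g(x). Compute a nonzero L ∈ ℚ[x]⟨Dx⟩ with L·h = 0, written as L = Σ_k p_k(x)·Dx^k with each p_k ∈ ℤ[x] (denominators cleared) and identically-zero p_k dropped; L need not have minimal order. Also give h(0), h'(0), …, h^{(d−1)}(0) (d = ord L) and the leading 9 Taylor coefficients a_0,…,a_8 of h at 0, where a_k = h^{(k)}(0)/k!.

L = (-6016·x + 102400·x^3 + 32768·x^5)·Dx + (-28 + 1216·x^2 + 27648·x^4 + 16384·x^6)·Dx^2 + (-1504·x + 25600·x^3 + 8192·x^5)·Dx^3 + (-7 + 304·x^2 + 6912·x^4 + 4096·x^6)·Dx^4  (order 4).
h: a_k = 0, 2, 0, -20, 0, 3068/15, 0, -737272/315, 0, …
ICs: h(0) = 0, h′(0) = 2, h′′(0) = 0, h′′′(0) = -120.

f: a_k = 0, 4, 0, -64/3, 0, 1024/5, 0, -16384/7, 0, …
g: a_k = 0, -2, 0, 4/3, 0, -4/15, 0, 8/315, 0, …
Sum ⇒ L₀ = lclm(L_f,L_g) in ℚ(x)⟨Dx⟩.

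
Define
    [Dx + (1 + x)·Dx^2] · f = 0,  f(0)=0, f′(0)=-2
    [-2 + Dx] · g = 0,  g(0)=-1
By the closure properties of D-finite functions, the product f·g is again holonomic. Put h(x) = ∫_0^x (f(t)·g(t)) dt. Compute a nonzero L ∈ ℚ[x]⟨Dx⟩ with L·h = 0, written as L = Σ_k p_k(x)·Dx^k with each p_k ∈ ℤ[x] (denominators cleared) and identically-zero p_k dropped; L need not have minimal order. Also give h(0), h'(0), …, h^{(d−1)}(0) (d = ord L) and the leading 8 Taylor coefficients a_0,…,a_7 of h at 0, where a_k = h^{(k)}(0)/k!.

L = (2 + 4·x)·Dx + (-3 - 4·x)·Dx^2 + (1 + x)·Dx^3  (order 3).
h: a_k = 0, 0, 1, 1, 2/3, 3/10, 11/90, 2/63, …
ICs: h(0) = 0, h′(0) = 0, h′′(0) = 2.

f: a_k = 0, -2, 1, -2/3, 1/2, -2/5, 1/3, -2/7, …
g: a_k = -1, -2, -2, -4/3, -2/3, -4/15, -4/45, -8/315, …
h₀=f·g: eliminate ⇒ L₀, order ≤ 2·1.
h=∫₀ˣh₀: take L = L₀·Dx.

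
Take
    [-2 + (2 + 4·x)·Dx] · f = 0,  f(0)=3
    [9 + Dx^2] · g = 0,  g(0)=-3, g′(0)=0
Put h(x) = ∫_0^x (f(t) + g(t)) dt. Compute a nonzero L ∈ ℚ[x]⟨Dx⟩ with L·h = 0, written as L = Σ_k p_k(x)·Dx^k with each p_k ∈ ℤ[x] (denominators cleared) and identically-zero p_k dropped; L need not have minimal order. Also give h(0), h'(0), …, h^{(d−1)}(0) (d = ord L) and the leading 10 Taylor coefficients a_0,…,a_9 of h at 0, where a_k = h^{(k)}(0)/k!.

f: a_k = 3, 3, -3/2, 3/2, -15/8, 21/8, -63/16, 99/16, -1287/128, 2145/128, …
g: a_k = -3, 0, 27/2, 0, -81/8, 0, 243/80, 0, -2187/4480, 0, …
Sum ⇒ L₀ = lclm(L_f,L_g) in ℚ(x)⟨Dx⟩.
h=∫h₀ ⇒ L = L₀·Dx.
L = (-27 - 81·x - 81·x^2)·Dx + (18 + 117·x + 243·x^2 + 162·x^3)·Dx^2 + (-3 - 9·x - 9·x^2)·Dx^3 + (2 + 13·x + 27·x^2 + 18·x^3)·Dx^4  (order 4).
h: a_k = 0, 0, 3/2, 4, 3/8, -12/5, 7/16, -9/70, 99/128, -41/35, …
ICs: h(0) = 0, h′(0) = 0, h′′(0) = 3, h′′′(0) = 24.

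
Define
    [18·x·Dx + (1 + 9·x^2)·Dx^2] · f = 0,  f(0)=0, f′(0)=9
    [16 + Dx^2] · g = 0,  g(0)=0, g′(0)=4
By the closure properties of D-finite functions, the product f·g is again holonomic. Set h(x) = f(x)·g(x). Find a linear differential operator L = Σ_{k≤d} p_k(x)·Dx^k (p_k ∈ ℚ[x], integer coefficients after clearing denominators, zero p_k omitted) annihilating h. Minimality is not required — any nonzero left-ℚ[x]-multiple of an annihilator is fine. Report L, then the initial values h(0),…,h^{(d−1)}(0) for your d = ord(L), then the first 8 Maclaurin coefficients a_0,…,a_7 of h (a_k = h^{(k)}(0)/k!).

f: a_k = 0, 9, 0, -27, 0, 729/5, 0, -6561/7, …
g: a_k = 0, 4, 0, -32/3, 0, 128/15, 0, -1024/315, …
L₀ := L_f ⊗_s L_g (sym. prod.), ord ≤ 4.
L = (20800 + 494784·x^2 + 2923776·x^4 + 11943936·x^6 + 26873856·x^8) + (19584·x + 342144·x^3 + 2239488·x^5 + 6718464·x^7)·Dx + (1700 + 42732·x^2 + 318816·x^4 + 1492992·x^6 + 3359232·x^8)·Dx^2 + (1224·x + 21384·x^3 + 139968·x^5 + 419904·x^7)·Dx^3 + (25 + 738·x^2 + 8505·x^4 + 46656·x^6 + 104976·x^8)·Dx^4  (order 4).
h: a_k = 0, 0, 36, 0, -204, 0, 948, 0, …
ICs: h(0) = 0, h′(0) = 0, h′′(0) = 72, h′′′(0) = 0.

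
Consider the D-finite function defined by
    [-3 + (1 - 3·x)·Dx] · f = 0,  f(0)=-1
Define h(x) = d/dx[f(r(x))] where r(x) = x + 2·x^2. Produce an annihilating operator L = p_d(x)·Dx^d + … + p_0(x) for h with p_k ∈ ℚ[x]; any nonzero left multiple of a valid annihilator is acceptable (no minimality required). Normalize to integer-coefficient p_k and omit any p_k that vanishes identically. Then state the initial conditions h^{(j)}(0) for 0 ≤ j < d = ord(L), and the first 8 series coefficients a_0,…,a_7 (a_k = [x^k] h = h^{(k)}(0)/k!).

L = (10 + 36·x + 72·x^2) + (-1 - x + 18·x^2 + 24·x^3)·Dx  (order 1).
h: a_k = -3, -30, -189, -1116, -6075, -31914, -162729, -813240, …
ICs: h(0) = -3.

f: a_k = -1, -3, -9, -27, -81, -243, -729, -2187, …
Change of var in L_f (x↦r) gives L₀.
h₀' ⇒ L via d/dx closure of L₀.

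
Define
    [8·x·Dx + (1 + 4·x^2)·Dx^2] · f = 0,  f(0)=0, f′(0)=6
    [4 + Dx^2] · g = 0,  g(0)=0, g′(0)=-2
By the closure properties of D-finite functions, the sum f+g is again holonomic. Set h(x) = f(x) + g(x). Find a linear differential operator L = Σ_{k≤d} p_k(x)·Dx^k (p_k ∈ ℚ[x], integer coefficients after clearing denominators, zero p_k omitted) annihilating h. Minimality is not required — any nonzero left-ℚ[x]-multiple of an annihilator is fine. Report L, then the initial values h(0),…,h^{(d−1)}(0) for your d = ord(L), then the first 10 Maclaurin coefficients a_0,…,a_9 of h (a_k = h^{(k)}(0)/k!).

f: a_k = 0, 6, 0, -8, 0, 96/5, 0, -384/7, 0, 512/3, …
g: a_k = 0, -2, 0, 4/3, 0, -4/15, 0, 8/315, 0, -4/2835, …
Weyl lclm of L_f,L_g ⇒ L₀ (ord ≤ 4).
L = (-352·x + 1792·x^3 + 512·x^5)·Dx + (-4 + 112·x^2 + 576·x^4 + 256·x^6)·Dx^2 + (-88·x + 448·x^3 + 128·x^5)·Dx^3 + (-1 + 28·x^2 + 144·x^4 + 64·x^6)·Dx^4  (order 4).
h: a_k = 0, 4, 0, -20/3, 0, 284/15, 0, -17272/315, 0, 483836/2835, …
ICs: h(0) = 0, h′(0) = 4, h′′(0) = 0, h′′′(0) = -40.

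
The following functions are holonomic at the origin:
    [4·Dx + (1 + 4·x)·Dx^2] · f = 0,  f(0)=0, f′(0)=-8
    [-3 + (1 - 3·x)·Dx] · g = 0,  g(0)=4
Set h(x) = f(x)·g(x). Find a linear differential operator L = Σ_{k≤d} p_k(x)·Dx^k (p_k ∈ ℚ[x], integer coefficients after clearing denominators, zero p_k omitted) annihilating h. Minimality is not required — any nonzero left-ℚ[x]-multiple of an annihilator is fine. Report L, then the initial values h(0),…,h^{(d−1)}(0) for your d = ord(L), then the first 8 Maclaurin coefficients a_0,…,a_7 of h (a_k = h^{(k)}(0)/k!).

f: a_k = 0, -8, 16, -128/3, 128, -2048/5, 4096/3, -32768/7, …
g: a_k = 4, 12, 36, 108, 324, 972, 2916, 8748, …
Product ⇒ symmetric product L₀, ord ≤ 2.
L = 12 + (2 + 36·x)·Dx + (-1 - x + 12·x^2)·Dx^2  (order 2).
h: a_k = 0, -32, -32, -800/3, -288, -12512/5, -30688/15, -870176/35, …
ICs: h(0) = 0, h′(0) = -32.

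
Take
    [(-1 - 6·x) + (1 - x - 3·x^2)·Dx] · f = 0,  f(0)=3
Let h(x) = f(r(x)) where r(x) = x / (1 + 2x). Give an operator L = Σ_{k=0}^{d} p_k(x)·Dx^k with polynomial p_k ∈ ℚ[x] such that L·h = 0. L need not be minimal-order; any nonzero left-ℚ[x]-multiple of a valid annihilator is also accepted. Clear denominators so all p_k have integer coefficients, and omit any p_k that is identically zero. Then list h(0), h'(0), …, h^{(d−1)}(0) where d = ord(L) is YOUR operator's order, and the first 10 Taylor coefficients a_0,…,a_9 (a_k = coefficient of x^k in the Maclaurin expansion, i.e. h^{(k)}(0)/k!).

L = (1 + 8·x) + (-1 - 5·x - 5·x^2 + 2·x^3)·Dx  (order 1).
h: a_k = 3, 3, 6, -15, 51, -168, 555, -1833, 6054, -19995, …
ICs: h(0) = 3.

f: a_k = 3, 3, 12, 21, 57, 120, 291, 651, 1524, 3477, …
h₀=f(r): pull back L_f along r ⇒ L₀.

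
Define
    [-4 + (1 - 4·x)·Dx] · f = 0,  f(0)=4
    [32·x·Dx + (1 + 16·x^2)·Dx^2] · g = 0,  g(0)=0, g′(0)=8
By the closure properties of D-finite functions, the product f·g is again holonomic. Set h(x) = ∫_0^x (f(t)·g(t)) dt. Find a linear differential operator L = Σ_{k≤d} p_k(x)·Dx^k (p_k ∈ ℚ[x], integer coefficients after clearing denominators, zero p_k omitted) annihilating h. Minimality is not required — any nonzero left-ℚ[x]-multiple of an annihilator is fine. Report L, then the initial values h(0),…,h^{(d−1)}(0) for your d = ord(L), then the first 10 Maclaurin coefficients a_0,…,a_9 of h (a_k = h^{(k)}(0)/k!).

L = 128·x·Dx + (8 - 32·x + 256·x^2)·Dx^2 + (-1 + 4·x - 16·x^2 + 64·x^3)·Dx^3  (order 3).
h: a_k = 0, 0, 16, 128/3, 256/3, 4096/15, 53248/45, 425984/105, 1245184/105, 39845888/945, …
ICs: h(0) = 0, h′(0) = 0, h′′(0) = 32.

f: a_k = 4, 16, 64, 256, 1024, 4096, 16384, 65536, 262144, 1048576, …
g: a_k = 0, 8, 0, -128/3, 0, 2048/5, 0, -32768/7, 0, 524288/9, …
f·g: L₀ = L_f ⊗_s L_g, ord ≤ 1·2.
h=∫₀ˣh₀: take L = L₀·Dx.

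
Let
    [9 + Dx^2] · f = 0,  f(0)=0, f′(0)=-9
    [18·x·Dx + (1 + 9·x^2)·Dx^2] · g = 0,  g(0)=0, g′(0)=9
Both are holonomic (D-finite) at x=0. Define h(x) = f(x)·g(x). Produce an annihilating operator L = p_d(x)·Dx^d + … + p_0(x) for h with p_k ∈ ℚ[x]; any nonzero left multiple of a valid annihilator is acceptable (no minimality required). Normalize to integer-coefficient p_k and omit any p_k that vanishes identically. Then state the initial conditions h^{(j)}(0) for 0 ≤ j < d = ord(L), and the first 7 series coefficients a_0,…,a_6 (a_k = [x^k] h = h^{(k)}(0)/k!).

L = (810 + 18954·x^2 + 72171·x^4 + 236196·x^6 + 531441·x^8) + (972·x + 14580·x^3 + 78732·x^5 + 236196·x^7)·Dx + (108 + 2592·x^2 + 13122·x^4 + 52488·x^6 + 118098·x^8)·Dx^2 + (108·x + 1620·x^3 + 8748·x^5 + 26244·x^7)·Dx^3 + (2 + 54·x^2 + 567·x^4 + 2916·x^6 + 6561·x^8)·Dx^4  (order 4).
h: a_k = 0, 0, -81, 0, 729/2, 0, -13851/8, …
ICs: h(0) = 0, h′(0) = 0, h′′(0) = -162, h′′′(0) = 0.

f: a_k = 0, -9, 0, 27/2, 0, -243/40, 0, …
g: a_k = 0, 9, 0, -27, 0, 729/5, 0, …
Sym-product of L_f,L_g gives L₀ (≤ ord 4).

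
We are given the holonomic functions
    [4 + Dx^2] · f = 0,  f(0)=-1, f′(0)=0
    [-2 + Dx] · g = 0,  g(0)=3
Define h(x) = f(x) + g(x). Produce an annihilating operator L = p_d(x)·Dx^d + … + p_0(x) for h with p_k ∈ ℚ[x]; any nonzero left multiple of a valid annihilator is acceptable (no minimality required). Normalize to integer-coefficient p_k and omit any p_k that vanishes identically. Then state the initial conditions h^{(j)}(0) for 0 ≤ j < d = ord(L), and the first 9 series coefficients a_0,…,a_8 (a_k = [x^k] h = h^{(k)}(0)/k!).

L = -8 + 4·Dx - 2·Dx^2 + Dx^3  (order 3).
h: a_k = 2, 6, 8, 4, 4/3, 4/5, 16/45, 8/105, 4/315, …
ICs: h(0) = 2, h′(0) = 6, h′′(0) = 16.

f: a_k = -1, 0, 2, 0, -2/3, 0, 4/45, 0, -2/315, …
g: a_k = 3, 6, 6, 4, 2, 4/5, 4/15, 8/105, 2/105, …
Weyl lclm of L_f,L_g ⇒ L₀ (ord ≤ 3).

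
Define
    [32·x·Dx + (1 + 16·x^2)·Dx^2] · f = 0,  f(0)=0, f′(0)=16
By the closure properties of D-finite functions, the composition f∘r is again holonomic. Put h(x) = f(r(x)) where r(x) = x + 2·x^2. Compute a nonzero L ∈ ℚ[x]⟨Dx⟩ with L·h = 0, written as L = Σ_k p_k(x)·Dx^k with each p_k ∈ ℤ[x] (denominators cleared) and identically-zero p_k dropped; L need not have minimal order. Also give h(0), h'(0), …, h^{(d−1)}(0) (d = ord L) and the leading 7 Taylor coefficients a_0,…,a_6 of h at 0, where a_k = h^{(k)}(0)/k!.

f: a_k = 0, 16, 0, -256/3, 0, 4096/5, 0, …
h₀=f(r): pull back L_f along r ⇒ L₀.
L = (-4 + 32·x + 256·x^2 + 768·x^3 + 768·x^4)·Dx + (1 + 4·x + 16·x^2 + 128·x^3 + 320·x^4 + 256·x^5)·Dx^2  (order 2).
h: a_k = 0, 16, 32, -256/3, -512, -1024/5, 22528/3, …
ICs: h(0) = 0, h′(0) = 16.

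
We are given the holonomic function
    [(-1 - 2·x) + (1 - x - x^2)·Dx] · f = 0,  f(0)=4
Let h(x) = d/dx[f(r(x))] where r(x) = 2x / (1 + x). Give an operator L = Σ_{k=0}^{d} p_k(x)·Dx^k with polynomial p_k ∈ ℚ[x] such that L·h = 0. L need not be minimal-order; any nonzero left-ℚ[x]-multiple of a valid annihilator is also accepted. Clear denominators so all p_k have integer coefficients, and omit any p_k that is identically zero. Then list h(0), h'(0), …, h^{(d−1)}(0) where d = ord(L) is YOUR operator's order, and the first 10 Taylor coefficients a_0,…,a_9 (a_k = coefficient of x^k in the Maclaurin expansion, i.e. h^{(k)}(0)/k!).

L = (6 + 30·x + 90·x^2 + 50·x^3) + (-1 - 6·x + 30·x^3 + 25·x^4)·Dx  (order 1).
h: a_k = 8, 48, 120, 480, 1000, 3600, 7000, 24000, 45000, 150000, …
ICs: h(0) = 8.

f: a_k = 4, 4, 8, 12, 20, 32, 52, 84, 136, 220, …
f∘r: x↦r, Dx↦Dx/r' in L_f ⇒ L₀.
Derive L from L₀ (diff closure).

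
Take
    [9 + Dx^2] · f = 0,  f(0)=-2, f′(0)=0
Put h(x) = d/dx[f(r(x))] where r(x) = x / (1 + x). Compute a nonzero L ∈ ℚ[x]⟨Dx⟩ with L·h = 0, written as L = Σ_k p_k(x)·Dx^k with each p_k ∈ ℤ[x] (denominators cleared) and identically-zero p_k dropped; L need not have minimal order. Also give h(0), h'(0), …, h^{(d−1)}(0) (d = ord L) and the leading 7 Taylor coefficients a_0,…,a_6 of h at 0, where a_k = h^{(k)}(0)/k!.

f: a_k = -2, 0, 9, 0, -27/4, 0, 81/40, …
Change of var in L_f (x↦r) gives L₀.
Differentiate: ansatz ord ≤ ord L₀ ⇒ L.
L = (15 + 12·x + 6·x^2) + (6 + 18·x + 18·x^2 + 6·x^3)·Dx + (1 + 4·x + 6·x^2 + 4·x^3 + x^4)·Dx^2  (order 2).
h: a_k = 0, 18, -54, 81, -45, -2457/20, 9639/20, …
ICs: h(0) = 0, h′(0) = 18.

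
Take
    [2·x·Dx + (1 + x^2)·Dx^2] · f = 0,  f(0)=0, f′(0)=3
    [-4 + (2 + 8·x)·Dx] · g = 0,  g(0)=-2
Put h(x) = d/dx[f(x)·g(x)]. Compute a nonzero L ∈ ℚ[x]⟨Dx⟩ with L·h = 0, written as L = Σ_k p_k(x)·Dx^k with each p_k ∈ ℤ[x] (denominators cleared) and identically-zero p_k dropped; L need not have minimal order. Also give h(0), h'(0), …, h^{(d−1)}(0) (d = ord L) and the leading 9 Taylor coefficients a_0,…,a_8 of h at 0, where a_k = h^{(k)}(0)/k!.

f: a_k = 0, 3, 0, -1, 0, 3/5, 0, -3/7, 0, …
g: a_k = -2, -4, 4, -8, 20, -56, 168, -528, 1716, …
L₀ := L_f ⊗_s L_g (sym. prod.), ord ≤ 2.
Derive L from L₀ (diff closure).
L = (-10 + 40·x + 98·x^2 - 24·x^3 - 12·x^4) + (13 + 66·x + 117·x^2 + 226·x^3 - 84·x^4 - 48·x^5)·Dx + (3 + 23·x + 42·x^2 - x^3 + 23·x^4 - 24·x^5 - 16·x^6)·Dx^2  (order 2).
h: a_k = -6, -24, 42, -80, 274, -4872/5, 17054/5, -428704/35, 314346/7, …
ICs: h(0) = -6, h′(0) = -24.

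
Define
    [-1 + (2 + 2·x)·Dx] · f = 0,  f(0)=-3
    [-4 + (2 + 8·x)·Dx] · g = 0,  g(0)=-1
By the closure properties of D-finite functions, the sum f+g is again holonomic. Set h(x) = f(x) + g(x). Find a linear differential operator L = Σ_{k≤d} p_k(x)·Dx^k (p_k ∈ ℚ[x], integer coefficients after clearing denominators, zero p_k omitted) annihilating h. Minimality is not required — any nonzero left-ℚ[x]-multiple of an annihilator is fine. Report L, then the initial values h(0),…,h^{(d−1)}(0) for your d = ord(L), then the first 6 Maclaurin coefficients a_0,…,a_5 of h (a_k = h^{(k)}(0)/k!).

f: a_k = -3, -3/2, 3/8, -3/16, 15/128, -21/256, …
g: a_k = -1, -2, 2, -4, 10, -28, …
f+g: L₀ = lclm(L_f,L_g), ord ≤ 1+1.
L = -2 + (5 + 8·x)·Dx + (2 + 10·x + 8·x^2)·Dx^2  (order 2).
h: a_k = -4, -7/2, 19/8, -67/16, 1295/128, -7189/256, …
ICs: h(0) = -4, h′(0) = -7/2.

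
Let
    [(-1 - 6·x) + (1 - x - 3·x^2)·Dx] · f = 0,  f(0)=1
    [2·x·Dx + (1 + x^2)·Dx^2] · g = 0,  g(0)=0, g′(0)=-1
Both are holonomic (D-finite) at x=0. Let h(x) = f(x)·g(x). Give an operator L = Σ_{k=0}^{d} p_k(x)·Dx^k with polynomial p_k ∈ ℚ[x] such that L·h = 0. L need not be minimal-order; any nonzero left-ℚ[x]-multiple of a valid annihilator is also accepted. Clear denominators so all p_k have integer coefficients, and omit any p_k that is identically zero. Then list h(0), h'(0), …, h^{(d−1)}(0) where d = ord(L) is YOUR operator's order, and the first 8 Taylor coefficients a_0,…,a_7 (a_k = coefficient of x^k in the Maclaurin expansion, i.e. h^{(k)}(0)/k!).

f: a_k = 1, 1, 4, 7, 19, 40, 97, 217, …
g: a_k = 0, -1, 0, 1/3, 0, -1/5, 0, 1/7, …
Product ⇒ symmetric product L₀, ord ≤ 2.
L = (6 + 2·x + 18·x^2) + (2 + 10·x + 4·x^2 + 18·x^3)·Dx + (-1 + x + 2·x^2 + x^3 + 3·x^4)·Dx^2  (order 2).
h: a_k = 0, -1, -1, -11/3, -20/3, -268/15, -568/15, -9589/105, …
ICs: h(0) = 0, h′(0) = -1.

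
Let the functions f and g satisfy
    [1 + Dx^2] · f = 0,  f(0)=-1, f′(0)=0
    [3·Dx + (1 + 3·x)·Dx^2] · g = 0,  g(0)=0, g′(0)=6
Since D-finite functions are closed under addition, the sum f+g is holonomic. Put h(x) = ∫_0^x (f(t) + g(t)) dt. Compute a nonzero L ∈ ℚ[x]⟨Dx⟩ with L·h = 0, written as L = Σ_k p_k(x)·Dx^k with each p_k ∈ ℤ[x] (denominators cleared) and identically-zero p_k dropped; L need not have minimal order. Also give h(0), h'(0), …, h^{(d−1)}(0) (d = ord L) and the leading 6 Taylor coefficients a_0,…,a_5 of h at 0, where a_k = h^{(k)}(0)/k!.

f: a_k = -1, 0, 1/2, 0, -1/24, 0, …
g: a_k = 0, 6, -9, 18, -81/2, 486/5, …
L₀ := lclm(L_f,L_g); ord L₀ ≤ 2+2.
Integrate: L := L₀·Dx.
L = (165 + 18·x + 27·x^2)·Dx^2 + (19 + 63·x + 27·x^2 + 27·x^3)·Dx^3 + (165 + 18·x + 27·x^2)·Dx^4 + (19 + 63·x + 27·x^2 + 27·x^3)·Dx^5  (order 5).
h: a_k = 0, -1, 3, -17/6, 9/2, -973/120, …
ICs: h(0) = 0, h′(0) = -1, h′′(0) = 6, h′′′(0) = -17, h′′′′(0) = 108.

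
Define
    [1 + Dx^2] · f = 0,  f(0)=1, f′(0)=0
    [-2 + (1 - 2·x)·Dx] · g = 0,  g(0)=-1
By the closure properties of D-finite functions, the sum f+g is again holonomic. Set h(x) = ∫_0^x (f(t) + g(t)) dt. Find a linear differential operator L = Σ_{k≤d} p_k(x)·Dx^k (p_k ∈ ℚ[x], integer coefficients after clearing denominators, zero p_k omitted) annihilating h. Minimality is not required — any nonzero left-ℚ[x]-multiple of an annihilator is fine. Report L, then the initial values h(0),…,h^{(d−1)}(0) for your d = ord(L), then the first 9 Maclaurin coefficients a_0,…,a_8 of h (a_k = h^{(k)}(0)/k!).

L = (-50 + 8·x - 8·x^2)·Dx + (9 - 22·x + 12·x^2 - 8·x^3)·Dx^2 + (-50 + 8·x - 8·x^2)·Dx^3 + (9 - 22·x + 12·x^2 - 8·x^3)·Dx^4  (order 4).
h: a_k = 0, 0, -1, -3/2, -2, -383/120, -16/3, -6583/720, -16, …
ICs: h(0) = 0, h′(0) = 0, h′′(0) = -2, h′′′(0) = -9.

f: a_k = 1, 0, -1/2, 0, 1/24, 0, -1/720, 0, 1/40320, …
g: a_k = -1, -2, -4, -8, -16, -32, -64, -128, -256, …
Weyl lclm of L_f,L_g ⇒ L₀ (ord ≤ 3).
h=∫₀ˣh₀: take L = L₀·Dx.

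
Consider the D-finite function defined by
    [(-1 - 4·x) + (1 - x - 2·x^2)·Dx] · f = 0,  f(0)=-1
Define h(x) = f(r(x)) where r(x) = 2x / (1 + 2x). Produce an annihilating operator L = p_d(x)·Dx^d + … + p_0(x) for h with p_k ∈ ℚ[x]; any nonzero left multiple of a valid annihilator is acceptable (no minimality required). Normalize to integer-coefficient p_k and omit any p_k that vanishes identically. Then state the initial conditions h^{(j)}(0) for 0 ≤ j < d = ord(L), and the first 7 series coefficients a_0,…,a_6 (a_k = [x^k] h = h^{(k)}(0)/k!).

L = (2 + 20·x) + (-1 - 4·x + 4·x^2 + 16·x^3)·Dx  (order 1).
h: a_k = -1, -2, -8, 0, -64, 128, -768, …
ICs: h(0) = -1.

f: a_k = -1, -1, -3, -5, -11, -21, -43, …
h₀=f(r): pull back L_f along r ⇒ L₀.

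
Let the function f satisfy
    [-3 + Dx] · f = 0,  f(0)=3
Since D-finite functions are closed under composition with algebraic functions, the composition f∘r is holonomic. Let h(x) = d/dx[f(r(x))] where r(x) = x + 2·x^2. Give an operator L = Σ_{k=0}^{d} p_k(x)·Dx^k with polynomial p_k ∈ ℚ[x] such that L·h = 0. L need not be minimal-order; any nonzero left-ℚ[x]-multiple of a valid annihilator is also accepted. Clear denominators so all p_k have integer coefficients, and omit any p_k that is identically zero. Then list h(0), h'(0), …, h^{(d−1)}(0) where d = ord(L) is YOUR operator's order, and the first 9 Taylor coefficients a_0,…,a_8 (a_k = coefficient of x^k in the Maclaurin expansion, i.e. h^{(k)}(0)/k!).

L = (7 + 24·x + 48·x^2) + (-1 - 4·x)·Dx  (order 1).
h: a_k = 9, 63, 405/2, 1161/2, 9963/8, 99549/40, 338661/80, 760671/112, 6274503/640, …
ICs: h(0) = 9.

f: a_k = 3, 9, 27/2, 27/2, 81/8, 243/40, 243/80, 729/560, 2187/4480, …
h₀=f(r): pull back L_f along r ⇒ L₀.
h=h₀': d/dx-closure on L₀ ⇒ L.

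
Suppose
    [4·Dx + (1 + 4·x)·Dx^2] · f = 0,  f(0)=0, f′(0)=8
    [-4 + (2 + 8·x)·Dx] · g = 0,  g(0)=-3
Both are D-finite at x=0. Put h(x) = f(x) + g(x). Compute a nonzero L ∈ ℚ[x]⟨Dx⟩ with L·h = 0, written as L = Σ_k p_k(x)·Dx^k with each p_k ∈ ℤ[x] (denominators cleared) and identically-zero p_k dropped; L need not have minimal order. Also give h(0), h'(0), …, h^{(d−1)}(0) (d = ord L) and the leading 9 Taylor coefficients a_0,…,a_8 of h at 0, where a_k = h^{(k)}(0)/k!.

L = 8·Dx + (10 + 40·x)·Dx^2 + (1 + 8·x + 16·x^2)·Dx^3  (order 3).
h: a_k = -3, 2, -10, 92/3, -98, 1628/5, -3340/3, 27224/7, -13810, …
ICs: h(0) = -3, h′(0) = 2, h′′(0) = -20.

f: a_k = 0, 8, -16, 128/3, -128, 2048/5, -4096/3, 32768/7, -16384, …
g: a_k = -3, -6, 6, -12, 30, -84, 252, -792, 2574, …
h₀=f+g: left-lcm gives L₀, ord ≤ 3.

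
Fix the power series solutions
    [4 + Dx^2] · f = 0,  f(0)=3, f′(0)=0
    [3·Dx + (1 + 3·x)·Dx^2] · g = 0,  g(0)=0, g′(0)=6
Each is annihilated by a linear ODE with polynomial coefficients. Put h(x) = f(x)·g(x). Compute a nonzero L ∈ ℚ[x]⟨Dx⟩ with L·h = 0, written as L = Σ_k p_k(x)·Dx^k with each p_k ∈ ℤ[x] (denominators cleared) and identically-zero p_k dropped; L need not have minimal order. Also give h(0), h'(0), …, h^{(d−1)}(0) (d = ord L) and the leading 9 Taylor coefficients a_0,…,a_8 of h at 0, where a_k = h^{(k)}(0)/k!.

f: a_k = 3, 0, -6, 0, 2, 0, -4/15, 0, 2/105, …
g: a_k = 0, 6, -9, 18, -81/2, 486/5, -243, 4374/7, -6561/4, …
h₀=f·g: eliminate ⇒ L₀, order ≤ 2·2.
L = (-1112 - 1248·x + 7344·x^2 + 27648·x^3 + 20736·x^4) + (-48 + 2160·x + 10368·x^2 + 10368·x^3)·Dx + (-250 + 240·x + 4968·x^2 + 13824·x^3 + 10368·x^4)·Dx^2 + (-12 + 540·x + 2592·x^2 + 2592·x^3)·Dx^3 + (7 + 138·x + 783·x^2 + 1728·x^3 + 1296·x^4)·Dx^4  (order 4).
h: a_k = 0, 18, -27, 18, -135/2, 978/5, -504, 46402/35, -70827/20, …
ICs: h(0) = 0, h′(0) = 18, h′′(0) = -54, h′′′(0) = 108.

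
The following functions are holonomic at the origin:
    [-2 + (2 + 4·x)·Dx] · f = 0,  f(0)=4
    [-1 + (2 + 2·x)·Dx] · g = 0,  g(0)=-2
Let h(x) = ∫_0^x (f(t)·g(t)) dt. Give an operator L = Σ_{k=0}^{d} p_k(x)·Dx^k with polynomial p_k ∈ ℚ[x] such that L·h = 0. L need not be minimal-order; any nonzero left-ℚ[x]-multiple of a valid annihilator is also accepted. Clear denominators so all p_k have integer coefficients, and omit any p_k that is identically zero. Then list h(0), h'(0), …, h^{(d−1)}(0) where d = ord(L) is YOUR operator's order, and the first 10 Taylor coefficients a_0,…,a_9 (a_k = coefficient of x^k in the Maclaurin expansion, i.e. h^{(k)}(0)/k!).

L = (-3 - 4·x)·Dx + (2 + 6·x + 4·x^2)·Dx^2  (order 2).
h: a_k = 0, -8, -6, 1/3, -3/8, 37/80, -39/64, 757/896, -2499/2048, 67181/36864, …
ICs: h(0) = 0, h′(0) = -8.

f: a_k = 4, 4, -2, 2, -5/2, 7/2, -21/4, 33/4, -429/32, 715/32, …
g: a_k = -2, -1, 1/4, -1/8, 5/64, -7/128, 21/512, -33/1024, 429/16384, -715/32768, …
h₀=f·g: eliminate ⇒ L₀, order ≤ 1·1.
∫: right-multiply L₀ by Dx.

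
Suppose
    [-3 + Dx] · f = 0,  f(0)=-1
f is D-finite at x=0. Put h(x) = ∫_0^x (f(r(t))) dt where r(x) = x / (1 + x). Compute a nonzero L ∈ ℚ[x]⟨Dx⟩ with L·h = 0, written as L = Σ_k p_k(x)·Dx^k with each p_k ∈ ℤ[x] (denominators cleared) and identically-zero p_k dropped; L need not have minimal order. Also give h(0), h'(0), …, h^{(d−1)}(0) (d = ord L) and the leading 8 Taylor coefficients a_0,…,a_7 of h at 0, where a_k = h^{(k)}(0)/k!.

f: a_k = -1, -3, -9/2, -9/2, -27/8, -81/40, -81/80, -243/560, …
h₀=f(r): pull back L_f along r ⇒ L₀.
∫: right-multiply L₀ by Dx.
L = -3·Dx + (1 + 2·x + x^2)·Dx^2  (order 2).
h: a_k = 0, -1, -3/2, -1/2, 3/8, -3/40, -7/80, 69/560, …
ICs: h(0) = 0, h′(0) = -1.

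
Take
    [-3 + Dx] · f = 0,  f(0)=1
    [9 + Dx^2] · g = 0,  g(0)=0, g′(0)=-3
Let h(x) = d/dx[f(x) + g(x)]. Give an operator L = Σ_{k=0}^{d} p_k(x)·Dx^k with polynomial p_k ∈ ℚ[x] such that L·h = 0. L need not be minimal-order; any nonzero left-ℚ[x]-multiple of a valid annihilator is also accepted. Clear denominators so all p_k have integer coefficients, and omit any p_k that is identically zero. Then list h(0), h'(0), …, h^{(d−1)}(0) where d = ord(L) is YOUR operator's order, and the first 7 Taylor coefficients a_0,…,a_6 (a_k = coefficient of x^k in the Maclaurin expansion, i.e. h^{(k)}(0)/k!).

f: a_k = 1, 3, 9/2, 9/2, 27/8, 81/40, 81/80, …
g: a_k = 0, -3, 0, 9/2, 0, -81/40, 0, …
h₀=f+g: left-lcm gives L₀, ord ≤ 3.
h₀' ⇒ L via d/dx closure of L₀.
L = 27 - 9·Dx + 3·Dx^2 - Dx^3  (order 3).
h: a_k = 0, 9, 27, 27/2, 0, 243/40, 243/40, …
ICs: h(0) = 0, h′(0) = 9, h′′(0) = 54.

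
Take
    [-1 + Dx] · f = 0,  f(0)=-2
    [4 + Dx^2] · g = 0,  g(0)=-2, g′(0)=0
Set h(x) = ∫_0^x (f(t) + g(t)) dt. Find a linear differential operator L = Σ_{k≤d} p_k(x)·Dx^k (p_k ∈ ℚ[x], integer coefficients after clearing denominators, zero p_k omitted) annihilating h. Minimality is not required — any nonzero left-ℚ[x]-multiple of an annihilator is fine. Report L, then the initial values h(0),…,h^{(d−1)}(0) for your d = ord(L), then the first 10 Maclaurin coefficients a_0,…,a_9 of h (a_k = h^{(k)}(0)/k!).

f: a_k = -2, -2, -1, -1/3, -1/12, -1/60, -1/360, -1/2520, -1/20160, -1/181440, …
g: a_k = -2, 0, 4, 0, -4/3, 0, 8/45, 0, -4/315, 0, …
L₀ := lclm(L_f,L_g); ord L₀ ≤ 1+2.
h=∫₀ˣh₀: take L = L₀·Dx.
L = -4·Dx + 4·Dx^2 - Dx^3 + Dx^4  (order 4).
h: a_k = 0, -4, -1, 1, -1/12, -17/60, -1/360, 1/40, -1/20160, -257/181440, …
ICs: h(0) = 0, h′(0) = -4, h′′(0) = -2, h′′′(0) = 6.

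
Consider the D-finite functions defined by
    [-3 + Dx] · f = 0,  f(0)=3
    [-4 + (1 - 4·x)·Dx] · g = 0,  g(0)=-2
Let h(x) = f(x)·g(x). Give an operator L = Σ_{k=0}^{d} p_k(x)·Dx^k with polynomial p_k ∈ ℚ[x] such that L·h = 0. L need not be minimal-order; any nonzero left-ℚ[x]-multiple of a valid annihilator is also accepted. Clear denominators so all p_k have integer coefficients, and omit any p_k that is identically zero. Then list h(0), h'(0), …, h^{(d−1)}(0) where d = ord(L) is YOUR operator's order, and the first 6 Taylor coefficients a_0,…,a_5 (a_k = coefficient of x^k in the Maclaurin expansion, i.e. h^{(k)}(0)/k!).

f: a_k = 3, 9, 27/2, 27/2, 81/8, 243/40, …
g: a_k = -2, -8, -32, -128, -512, -2048, …
h₀=f·g: eliminate ⇒ L₀, order ≤ 1·1.
L = (7 - 12·x) + (-1 + 4·x)·Dx  (order 1).
h: a_k = -6, -42, -195, -807, -12993/4, -260103/20, …
ICs: h(0) = -6.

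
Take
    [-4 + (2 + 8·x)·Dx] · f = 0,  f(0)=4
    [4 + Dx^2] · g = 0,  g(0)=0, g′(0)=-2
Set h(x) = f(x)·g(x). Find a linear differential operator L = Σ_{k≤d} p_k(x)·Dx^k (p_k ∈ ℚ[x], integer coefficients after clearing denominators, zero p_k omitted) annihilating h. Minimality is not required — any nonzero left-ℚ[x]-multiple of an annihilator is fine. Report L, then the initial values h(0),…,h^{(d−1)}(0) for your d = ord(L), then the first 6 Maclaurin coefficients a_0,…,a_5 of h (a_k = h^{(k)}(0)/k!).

f: a_k = 4, 8, -8, 16, -40, 112, …
g: a_k = 0, -2, 0, 4/3, 0, -4/15, …
L₀ := L_f ⊗_s L_g (sym. prod.), ord ≤ 2.
L = (16 + 32·x + 64·x^2) + (-4 - 16·x)·Dx + (1 + 8·x + 16·x^2)·Dx^2  (order 2).
h: a_k = 0, -8, -16, 64/3, -64/3, 1024/15, …
ICs: h(0) = 0, h′(0) = -8.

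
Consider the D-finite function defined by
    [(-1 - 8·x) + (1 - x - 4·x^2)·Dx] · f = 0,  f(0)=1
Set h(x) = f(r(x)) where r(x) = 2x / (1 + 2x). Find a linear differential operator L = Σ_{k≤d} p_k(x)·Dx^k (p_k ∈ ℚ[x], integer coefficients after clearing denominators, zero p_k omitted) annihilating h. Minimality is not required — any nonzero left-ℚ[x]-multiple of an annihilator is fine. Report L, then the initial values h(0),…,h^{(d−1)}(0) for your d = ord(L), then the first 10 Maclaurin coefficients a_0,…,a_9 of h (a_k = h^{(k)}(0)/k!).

L = (2 + 36·x) + (-1 - 4·x + 12·x^2 + 32·x^3)·Dx  (order 1).
h: a_k = 1, 2, 16, 0, 256, -512, 5120, -18432, 118784, -532480, …
ICs: h(0) = 1.

f: a_k = 1, 1, 5, 9, 29, 65, 181, 441, 1165, 2929, …
Change of var in L_f (x↦r) gives L₀.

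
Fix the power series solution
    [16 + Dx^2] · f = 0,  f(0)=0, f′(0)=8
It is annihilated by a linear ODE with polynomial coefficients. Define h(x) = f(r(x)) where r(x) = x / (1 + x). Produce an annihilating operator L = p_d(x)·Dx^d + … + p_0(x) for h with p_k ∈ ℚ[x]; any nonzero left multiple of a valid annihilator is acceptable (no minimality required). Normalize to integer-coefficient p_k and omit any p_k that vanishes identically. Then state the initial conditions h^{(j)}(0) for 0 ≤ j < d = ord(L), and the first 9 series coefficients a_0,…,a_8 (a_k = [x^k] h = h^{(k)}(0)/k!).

L = 16 + (2 + 6·x + 6·x^2 + 2·x^3)·Dx + (1 + 4·x + 6·x^2 + 4·x^3 + x^4)·Dx^2  (order 2).
h: a_k = 0, 8, -8, -40/3, 56, -1544/15, 120, -19688/315, -5032/45, …
ICs: h(0) = 0, h′(0) = 8.

f: a_k = 0, 8, 0, -64/3, 0, 256/15, 0, -2048/315, 0, …
L₀ from L_f via x↦r, Dx↦r'^{-1}Dx.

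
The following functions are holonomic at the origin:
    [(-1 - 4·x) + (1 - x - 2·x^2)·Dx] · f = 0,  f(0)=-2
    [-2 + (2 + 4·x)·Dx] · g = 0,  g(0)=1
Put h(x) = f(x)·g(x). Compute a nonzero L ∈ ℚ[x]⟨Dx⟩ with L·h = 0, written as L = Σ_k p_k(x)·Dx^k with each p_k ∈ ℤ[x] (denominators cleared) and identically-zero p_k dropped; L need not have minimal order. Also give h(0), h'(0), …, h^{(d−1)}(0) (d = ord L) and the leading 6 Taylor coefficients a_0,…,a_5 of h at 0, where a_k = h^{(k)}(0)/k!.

f: a_k = -2, -2, -6, -10, -22, -42, …
g: a_k = 1, 1, -1/2, 1/2, -5/8, 7/8, …
h₀=f·g: eliminate ⇒ L₀, order ≤ 1·1.
L = (2 + 5·x + 6·x^2) + (-1 - x + 4·x^2 + 4·x^3)·Dx  (order 1).
h: a_k = -2, -4, -7, -16, -115/4, -125/2, …
ICs: h(0) = -2.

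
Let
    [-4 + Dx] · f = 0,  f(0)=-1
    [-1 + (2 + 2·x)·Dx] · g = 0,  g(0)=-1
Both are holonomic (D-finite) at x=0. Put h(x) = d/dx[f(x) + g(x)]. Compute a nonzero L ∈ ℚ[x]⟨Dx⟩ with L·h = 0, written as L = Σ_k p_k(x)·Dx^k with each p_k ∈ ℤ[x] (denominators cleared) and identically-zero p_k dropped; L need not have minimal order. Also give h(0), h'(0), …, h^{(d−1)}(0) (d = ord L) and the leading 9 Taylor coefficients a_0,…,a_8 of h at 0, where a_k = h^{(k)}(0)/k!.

L = (-44 - 32·x) + (-61 - 128·x - 64·x^2)·Dx + (18 + 34·x + 16·x^2)·Dx^2  (order 2).
h: a_k = -9/2, -63/4, -515/16, -4081/96, -32873/768, -261199/7680, -2107547/92160, -16642081/1290240, -136244753/20643840, …
ICs: h(0) = -9/2, h′(0) = -63/4.

f: a_k = -1, -4, -8, -32/3, -32/3, -128/15, -256/45, -1024/315, -512/315, …
g: a_k = -1, -1/2, 1/8, -1/16, 5/128, -7/256, 21/1024, -33/2048, 429/32768, …
f+g: L₀ = lclm(L_f,L_g), ord ≤ 1+1.
h=h₀': d/dx-closure on L₀ ⇒ L.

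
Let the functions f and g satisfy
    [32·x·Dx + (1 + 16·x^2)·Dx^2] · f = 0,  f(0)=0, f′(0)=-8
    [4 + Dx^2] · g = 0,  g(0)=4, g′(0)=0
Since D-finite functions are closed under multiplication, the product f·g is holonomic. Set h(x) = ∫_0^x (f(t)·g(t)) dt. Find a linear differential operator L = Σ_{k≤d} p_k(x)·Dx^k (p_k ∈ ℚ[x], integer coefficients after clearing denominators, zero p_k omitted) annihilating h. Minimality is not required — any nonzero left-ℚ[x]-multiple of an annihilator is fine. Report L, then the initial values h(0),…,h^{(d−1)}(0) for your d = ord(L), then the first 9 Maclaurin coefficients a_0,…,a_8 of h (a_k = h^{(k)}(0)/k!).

L = (1360 + 60416·x^2 + 106496·x^4 + 262144·x^6 + 1048576·x^8)·Dx + (2304·x + 45056·x^3 + 196608·x^5 + 1048576·x^7)·Dx^2 + (360 + 15872·x^2 + 36864·x^4 + 131072·x^6 + 524288·x^8)·Dx^3 + (576·x + 11264·x^3 + 49152·x^5 + 262144·x^7)·Dx^4 + (5 + 192·x^2 + 2560·x^4 + 16384·x^6 + 65536·x^8)·Dx^5  (order 5).
h: a_k = 0, 0, -16, 0, 176/3, 0, -15008/45, 0, 870896/315, …
ICs: h(0) = 0, h′(0) = 0, h′′(0) = -32, h′′′(0) = 0, h′′′′(0) = 1408.

f: a_k = 0, -8, 0, 128/3, 0, -2048/5, 0, 32768/7, 0, …
g: a_k = 4, 0, -8, 0, 8/3, 0, -16/45, 0, 8/315, …
L₀ := L_f ⊗_s L_g (sym. prod.), ord ≤ 4.
h=∫h₀ ⇒ L = L₀·Dx.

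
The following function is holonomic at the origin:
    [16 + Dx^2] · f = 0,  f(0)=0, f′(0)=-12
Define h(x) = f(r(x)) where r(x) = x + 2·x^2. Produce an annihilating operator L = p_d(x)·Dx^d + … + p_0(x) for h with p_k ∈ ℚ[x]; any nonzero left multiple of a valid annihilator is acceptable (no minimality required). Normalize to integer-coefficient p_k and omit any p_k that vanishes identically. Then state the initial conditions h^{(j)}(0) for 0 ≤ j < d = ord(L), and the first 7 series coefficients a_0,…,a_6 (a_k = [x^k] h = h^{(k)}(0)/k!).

L = (16 + 192·x + 768·x^2 + 1024·x^3) - 4·Dx + (1 + 4·x)·Dx^2  (order 2).
h: a_k = 0, -12, -24, 32, 192, 1792/5, 0, …
ICs: h(0) = 0, h′(0) = -12.

f: a_k = 0, -12, 0, 32, 0, -128/5, 0, …
L₀ from L_f via x↦r, Dx↦r'^{-1}Dx.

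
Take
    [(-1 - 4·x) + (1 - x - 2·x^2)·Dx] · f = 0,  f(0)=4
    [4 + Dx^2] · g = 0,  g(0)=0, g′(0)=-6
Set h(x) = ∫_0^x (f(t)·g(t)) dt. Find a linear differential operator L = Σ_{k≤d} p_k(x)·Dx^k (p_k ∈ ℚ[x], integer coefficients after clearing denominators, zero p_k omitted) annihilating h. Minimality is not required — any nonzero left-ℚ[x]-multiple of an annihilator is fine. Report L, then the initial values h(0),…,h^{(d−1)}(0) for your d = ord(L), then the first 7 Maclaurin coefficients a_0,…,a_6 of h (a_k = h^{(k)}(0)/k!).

f: a_k = 4, 4, 12, 20, 44, 84, 172, …
g: a_k = 0, -6, 0, 4, 0, -4/5, 0, …
h₀=f·g: eliminate ⇒ L₀, order ≤ 1·2.
h=∫₀ˣh₀: take L = L₀·Dx.
L = (4·x + 8·x^2)·Dx + (2 + 8·x)·Dx^2 + (-1 + x + 2·x^2)·Dx^3  (order 3).
h: a_k = 0, 0, -12, -8, -14, -104/5, -548/15, …
ICs: h(0) = 0, h′(0) = 0, h′′(0) = -24.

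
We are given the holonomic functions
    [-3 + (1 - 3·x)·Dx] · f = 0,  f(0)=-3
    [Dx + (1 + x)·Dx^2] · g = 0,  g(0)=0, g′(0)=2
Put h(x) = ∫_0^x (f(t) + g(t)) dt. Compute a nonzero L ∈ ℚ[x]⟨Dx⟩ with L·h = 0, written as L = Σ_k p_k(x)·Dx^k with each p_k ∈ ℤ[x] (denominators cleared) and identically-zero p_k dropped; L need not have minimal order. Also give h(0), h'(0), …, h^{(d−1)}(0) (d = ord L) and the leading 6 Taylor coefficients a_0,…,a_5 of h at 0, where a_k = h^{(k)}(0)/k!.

f: a_k = -3, -9, -27, -81, -243, -729, …
g: a_k = 0, 2, -1, 2/3, -1/2, 2/5, …
Sum ⇒ L₀ = lclm(L_f,L_g) in ℚ(x)⟨Dx⟩.
Integrate: L := L₀·Dx.
L = (66 + 18·x)·Dx^2 + (52 + 120·x + 36·x^2)·Dx^3 + (-7 + 11·x + 27·x^2 + 9·x^3)·Dx^4  (order 4).
h: a_k = 0, -3, -7/2, -28/3, -241/12, -487/10, …
ICs: h(0) = 0, h′(0) = -3, h′′(0) = -7, h′′′(0) = -56.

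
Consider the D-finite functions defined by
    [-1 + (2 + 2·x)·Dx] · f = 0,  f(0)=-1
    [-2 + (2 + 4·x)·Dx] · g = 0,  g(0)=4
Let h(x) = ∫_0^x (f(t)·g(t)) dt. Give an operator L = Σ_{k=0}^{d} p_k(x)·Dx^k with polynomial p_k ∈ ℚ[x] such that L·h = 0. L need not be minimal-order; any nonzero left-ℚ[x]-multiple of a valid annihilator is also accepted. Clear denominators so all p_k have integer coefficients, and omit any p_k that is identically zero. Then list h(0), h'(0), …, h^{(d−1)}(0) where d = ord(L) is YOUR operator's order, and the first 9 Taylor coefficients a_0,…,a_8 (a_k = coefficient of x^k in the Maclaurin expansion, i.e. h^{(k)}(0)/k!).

f: a_k = -1, -1/2, 1/8, -1/16, 5/128, -7/256, 21/1024, -33/2048, 429/32768, …
g: a_k = 4, 4, -2, 2, -5/2, 7/2, -21/4, 33/4, -429/32, …
f·g: L₀ = L_f ⊗_s L_g, ord ≤ 1·1.
h=∫₀ˣh₀: take L = L₀·Dx.
L = (-3 - 4·x)·Dx + (2 + 6·x + 4·x^2)·Dx^2  (order 2).
h: a_k = 0, -4, -3, 1/6, -3/16, 37/160, -39/128, 757/1792, -2499/4096, …
ICs: h(0) = 0, h′(0) = -4.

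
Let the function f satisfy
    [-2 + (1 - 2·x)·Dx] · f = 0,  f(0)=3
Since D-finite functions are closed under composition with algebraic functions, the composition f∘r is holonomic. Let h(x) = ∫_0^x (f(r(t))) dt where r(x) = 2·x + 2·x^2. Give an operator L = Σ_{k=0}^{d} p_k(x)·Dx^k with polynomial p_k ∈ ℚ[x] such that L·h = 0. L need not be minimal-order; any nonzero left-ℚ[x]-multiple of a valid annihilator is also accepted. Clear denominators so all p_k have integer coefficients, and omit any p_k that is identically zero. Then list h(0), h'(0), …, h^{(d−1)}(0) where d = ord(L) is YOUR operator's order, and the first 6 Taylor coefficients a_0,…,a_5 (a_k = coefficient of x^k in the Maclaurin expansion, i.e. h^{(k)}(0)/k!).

f: a_k = 3, 6, 12, 24, 48, 96, …
Substitute x→r, Dx→(1/r')Dx; clear ⇒ L₀.
Integrate: L := L₀·Dx.
L = (4 + 8·x)·Dx + (-1 + 4·x + 4·x^2)·Dx^2  (order 2).
h: a_k = 0, 3, 6, 20, 72, 1392/5, …
ICs: h(0) = 0, h′(0) = 3.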